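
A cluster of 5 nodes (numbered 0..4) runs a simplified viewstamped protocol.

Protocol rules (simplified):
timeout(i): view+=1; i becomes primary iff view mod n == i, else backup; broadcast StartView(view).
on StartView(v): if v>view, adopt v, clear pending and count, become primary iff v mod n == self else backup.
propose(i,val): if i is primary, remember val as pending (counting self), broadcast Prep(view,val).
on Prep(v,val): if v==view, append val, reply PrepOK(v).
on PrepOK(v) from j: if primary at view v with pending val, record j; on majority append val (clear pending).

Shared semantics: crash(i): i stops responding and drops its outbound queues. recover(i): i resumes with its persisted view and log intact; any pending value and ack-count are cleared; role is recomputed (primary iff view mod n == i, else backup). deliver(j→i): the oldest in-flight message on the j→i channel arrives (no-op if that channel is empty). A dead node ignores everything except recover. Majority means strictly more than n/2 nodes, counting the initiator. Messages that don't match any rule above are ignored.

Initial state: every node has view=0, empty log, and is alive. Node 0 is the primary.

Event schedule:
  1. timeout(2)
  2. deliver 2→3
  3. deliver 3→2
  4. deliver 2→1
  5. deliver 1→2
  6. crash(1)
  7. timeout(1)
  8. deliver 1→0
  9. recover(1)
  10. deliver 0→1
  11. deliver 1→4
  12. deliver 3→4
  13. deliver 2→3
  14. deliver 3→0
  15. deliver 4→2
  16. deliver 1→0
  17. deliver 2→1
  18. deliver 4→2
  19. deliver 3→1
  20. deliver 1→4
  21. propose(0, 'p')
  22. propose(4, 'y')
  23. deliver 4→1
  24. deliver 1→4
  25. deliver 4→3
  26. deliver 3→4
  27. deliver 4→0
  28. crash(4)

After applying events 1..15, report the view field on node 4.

e1 timeout(2): 2[back,v=1,-]
e2 deliver 2→3: 3[back,v=1,-]
e3 deliver 3→2: ·
e4 deliver 2→1: 1[prim,v=1,-]
e5 deliver 1→2: ·
e6 crash(1): 1[✗prim,v=1,-]
e7 timeout(1): ·
e8 deliver 1→0: ·
e9 recover(1): 1[prim,v=1,-]
e10 deliver 0→1: ·
e11 deliver 1→4: ·
e12 deliver 3→4: ·
e13 deliver 2→3: ·
e14 deliver 3→0: ·
e15 deliver 4→2: ·

0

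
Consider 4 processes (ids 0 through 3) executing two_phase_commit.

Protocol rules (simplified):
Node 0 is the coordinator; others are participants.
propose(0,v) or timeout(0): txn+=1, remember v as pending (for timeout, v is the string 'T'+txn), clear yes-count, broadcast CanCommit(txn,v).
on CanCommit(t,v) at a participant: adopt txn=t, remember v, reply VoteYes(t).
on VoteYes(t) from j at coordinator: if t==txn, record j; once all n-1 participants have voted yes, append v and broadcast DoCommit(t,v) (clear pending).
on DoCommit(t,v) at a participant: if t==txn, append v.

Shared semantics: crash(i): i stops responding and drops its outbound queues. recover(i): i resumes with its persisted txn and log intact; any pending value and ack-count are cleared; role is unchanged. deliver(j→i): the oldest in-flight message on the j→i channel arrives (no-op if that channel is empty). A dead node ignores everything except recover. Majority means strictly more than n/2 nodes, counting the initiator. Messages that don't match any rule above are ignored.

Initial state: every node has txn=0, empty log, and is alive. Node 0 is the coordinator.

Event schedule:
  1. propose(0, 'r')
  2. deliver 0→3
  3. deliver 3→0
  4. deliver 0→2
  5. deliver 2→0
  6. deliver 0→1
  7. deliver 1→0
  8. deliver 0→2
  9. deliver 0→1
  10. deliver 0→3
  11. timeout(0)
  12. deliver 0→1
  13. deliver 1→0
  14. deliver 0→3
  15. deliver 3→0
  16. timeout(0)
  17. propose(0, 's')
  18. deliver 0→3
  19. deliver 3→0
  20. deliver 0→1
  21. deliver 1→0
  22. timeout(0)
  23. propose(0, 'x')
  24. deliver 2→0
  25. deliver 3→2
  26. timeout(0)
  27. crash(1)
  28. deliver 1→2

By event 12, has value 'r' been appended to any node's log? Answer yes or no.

step 1 propose(0,'r'): 0={coor,t=1,log=-}
step 2 deliver 0→3: 3={part,t=1,log=-}
step 3 deliver 3→0: —
step 4 deliver 0→2: 2={part,t=1,log=-}
step 5 deliver 2→0: —
step 6 deliver 0→1: 1={part,t=1,log=-}
step 7 deliver 1→0: 0={coor,t=1,log=r}
step 8 deliver 0→2: 2={part,t=1,log=r}
step 9 deliver 0→1: 1={part,t=1,log=r}
step 10 deliver 0→3: 3={part,t=1,log=r}
step 11 timeout(0): 0={coor,t=2,log=r}
step 12 deliver 0→1: 1={part,t=2,log=r}

yes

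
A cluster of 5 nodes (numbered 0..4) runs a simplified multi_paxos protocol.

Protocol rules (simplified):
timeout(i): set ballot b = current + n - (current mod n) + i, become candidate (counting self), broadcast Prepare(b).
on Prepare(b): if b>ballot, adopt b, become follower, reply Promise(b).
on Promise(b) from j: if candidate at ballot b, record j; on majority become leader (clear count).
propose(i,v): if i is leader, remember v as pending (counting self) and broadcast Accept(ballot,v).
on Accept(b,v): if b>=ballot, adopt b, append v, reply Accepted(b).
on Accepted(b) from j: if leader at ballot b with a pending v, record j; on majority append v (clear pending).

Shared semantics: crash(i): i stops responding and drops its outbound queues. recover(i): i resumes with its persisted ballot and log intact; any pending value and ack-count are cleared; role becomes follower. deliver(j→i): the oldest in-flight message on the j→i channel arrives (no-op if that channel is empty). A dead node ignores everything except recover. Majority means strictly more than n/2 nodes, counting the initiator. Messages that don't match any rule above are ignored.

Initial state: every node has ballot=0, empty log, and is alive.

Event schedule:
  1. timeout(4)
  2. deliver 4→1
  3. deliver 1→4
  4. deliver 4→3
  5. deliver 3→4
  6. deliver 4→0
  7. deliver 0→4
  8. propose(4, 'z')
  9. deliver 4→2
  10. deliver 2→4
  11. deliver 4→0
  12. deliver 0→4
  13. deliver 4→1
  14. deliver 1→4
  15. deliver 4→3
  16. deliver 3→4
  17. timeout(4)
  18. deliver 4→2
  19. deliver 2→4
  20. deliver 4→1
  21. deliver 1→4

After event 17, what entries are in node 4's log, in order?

e1 timeout(4): 4[cand,b=9,-]
e2 deliver 4→1: 1[foll,b=9,-]
e3 deliver 1→4: ·
e4 deliver 4→3: 3[foll,b=9,-]
e5 deliver 3→4: 4[lead,b=9,-]
e6 deliver 4→0: 0[foll,b=9,-]
e7 deliver 0→4: ·
e8 propose(4,'z'): ·
e9 deliver 4→2: 2[foll,b=9,-]
e10 deliver 2→4: ·
e11 deliver 4→0: 0[foll,b=9,z]
e12 deliver 0→4: ·
e13 deliver 4→1: 1[foll,b=9,z]
e14 deliver 1→4: 4[lead,b=9,z]
e15 deliver 4→3: 3[foll,b=9,z]
e16 deliver 3→4: ·
e17 timeout(4): 4[cand,b=14,z]

z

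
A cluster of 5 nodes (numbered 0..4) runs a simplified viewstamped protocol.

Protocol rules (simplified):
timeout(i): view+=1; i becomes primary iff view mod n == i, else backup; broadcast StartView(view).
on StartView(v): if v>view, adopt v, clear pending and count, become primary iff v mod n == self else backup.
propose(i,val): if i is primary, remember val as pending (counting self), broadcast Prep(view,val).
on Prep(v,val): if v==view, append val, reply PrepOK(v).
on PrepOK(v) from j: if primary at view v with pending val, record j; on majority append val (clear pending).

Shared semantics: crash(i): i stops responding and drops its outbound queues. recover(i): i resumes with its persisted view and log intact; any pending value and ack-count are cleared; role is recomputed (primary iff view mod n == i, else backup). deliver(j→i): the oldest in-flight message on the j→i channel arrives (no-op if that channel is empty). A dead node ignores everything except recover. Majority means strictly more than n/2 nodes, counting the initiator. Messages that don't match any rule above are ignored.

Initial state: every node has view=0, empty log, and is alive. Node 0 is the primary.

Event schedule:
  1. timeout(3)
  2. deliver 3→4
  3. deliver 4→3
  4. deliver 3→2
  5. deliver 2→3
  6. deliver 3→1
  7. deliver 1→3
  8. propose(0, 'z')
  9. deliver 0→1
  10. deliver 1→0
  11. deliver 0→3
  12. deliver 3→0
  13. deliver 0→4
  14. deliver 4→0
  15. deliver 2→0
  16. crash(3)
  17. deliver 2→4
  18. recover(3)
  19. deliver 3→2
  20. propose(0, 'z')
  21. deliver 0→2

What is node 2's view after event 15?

1

step 1 timeout(3): 3={back,v=1,log=-}
step 2 deliver 3→4: 4={back,v=1,log=-}
step 3 deliver 4→3: —
step 4 deliver 3→2: 2={back,v=1,log=-}
step 5 deliver 2→3: —
step 6 deliver 3→1: 1={prim,v=1,log=-}
step 7 deliver 1→3: —
step 8 propose(0,'z'): —
step 9 deliver 0→1: —
step 10 deliver 1→0: —
step 11 deliver 0→3: —
step 12 deliver 3→0: 0={back,v=1,log=-}
step 13 deliver 0→4: —
step 14 deliver 4→0: —
step 15 deliver 2→0: —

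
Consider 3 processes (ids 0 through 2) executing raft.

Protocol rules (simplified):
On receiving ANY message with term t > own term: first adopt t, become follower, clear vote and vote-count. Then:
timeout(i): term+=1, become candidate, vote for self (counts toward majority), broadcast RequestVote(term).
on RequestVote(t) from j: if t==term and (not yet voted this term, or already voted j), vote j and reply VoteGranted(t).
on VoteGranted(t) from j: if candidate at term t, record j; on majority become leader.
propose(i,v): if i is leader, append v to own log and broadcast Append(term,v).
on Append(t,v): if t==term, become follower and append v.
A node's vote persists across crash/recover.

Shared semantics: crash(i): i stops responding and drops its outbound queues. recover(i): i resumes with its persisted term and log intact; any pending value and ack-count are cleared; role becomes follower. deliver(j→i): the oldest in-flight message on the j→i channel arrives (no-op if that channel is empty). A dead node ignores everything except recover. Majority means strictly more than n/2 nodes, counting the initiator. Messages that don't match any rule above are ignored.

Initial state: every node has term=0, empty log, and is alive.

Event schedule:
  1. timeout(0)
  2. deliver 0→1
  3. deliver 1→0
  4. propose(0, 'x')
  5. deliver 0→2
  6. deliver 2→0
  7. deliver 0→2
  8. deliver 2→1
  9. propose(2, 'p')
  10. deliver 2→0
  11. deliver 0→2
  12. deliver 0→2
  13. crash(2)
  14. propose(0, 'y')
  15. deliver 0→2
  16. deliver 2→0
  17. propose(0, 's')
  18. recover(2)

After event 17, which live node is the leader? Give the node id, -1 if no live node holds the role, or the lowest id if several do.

0

step 1 timeout(0): 0={cand,t=1,log=-}
step 2 deliver 0→1: 1={foll,t=1,log=-}
step 3 deliver 1→0: 0={lead,t=1,log=-}
step 4 propose(0,'x'): 0={lead,t=1,log=x}
step 5 deliver 0→2: 2={foll,t=1,log=-}
step 6 deliver 2→0: —
step 7 deliver 0→2: 2={foll,t=1,log=x}
step 8 deliver 2→1: —
step 9 propose(2,'p'): —
step 10 deliver 2→0: —
step 11 deliver 0→2: —
step 12 deliver 0→2: —
step 13 crash(2): 2={✗foll,t=1,log=x}
step 14 propose(0,'y'): 0={lead,t=1,log=x,y}
step 15 deliver 0→2: —
step 16 deliver 2→0: —
step 17 propose(0,'s'): 0={lead,t=1,log=x,y,s}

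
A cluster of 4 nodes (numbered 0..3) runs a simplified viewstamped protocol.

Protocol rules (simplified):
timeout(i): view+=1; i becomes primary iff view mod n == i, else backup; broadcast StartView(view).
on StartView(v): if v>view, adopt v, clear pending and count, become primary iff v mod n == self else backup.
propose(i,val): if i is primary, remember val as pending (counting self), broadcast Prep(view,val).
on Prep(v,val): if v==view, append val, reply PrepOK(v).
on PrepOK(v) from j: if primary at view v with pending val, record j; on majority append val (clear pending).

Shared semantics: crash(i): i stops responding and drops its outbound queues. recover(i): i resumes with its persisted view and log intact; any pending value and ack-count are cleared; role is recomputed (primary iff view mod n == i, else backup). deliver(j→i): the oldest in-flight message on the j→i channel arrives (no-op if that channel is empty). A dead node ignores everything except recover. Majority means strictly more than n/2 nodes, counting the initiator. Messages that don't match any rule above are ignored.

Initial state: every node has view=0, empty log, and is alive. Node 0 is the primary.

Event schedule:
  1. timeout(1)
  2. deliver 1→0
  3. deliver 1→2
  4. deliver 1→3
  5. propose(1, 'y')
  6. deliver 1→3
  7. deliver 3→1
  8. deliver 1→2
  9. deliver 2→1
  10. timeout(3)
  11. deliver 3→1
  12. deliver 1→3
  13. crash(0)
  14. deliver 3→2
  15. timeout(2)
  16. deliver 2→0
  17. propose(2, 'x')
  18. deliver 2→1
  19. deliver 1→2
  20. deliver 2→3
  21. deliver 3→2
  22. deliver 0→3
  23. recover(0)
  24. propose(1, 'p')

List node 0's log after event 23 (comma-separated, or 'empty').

step 1 timeout(1): 1={prim,v=1,log=-}
step 2 deliver 1→0: 0={back,v=1,log=-}
step 3 deliver 1→2: 2={back,v=1,log=-}
step 4 deliver 1→3: 3={back,v=1,log=-}
step 5 propose(1,'y'): —
step 6 deliver 1→3: 3={back,v=1,log=y}
step 7 deliver 3→1: —
step 8 deliver 1→2: 2={back,v=1,log=y}
step 9 deliver 2→1: 1={prim,v=1,log=y}
step 10 timeout(3): 3={back,v=2,log=y}
step 11 deliver 3→1: 1={back,v=2,log=y}
step 12 deliver 1→3: —
step 13 crash(0): 0={✗back,v=1,log=-}
step 14 deliver 3→2: 2={prim,v=2,log=y}
step 15 timeout(2): 2={back,v=3,log=y}
step 16 deliver 2→0: —
step 17 propose(2,'x'): —
step 18 deliver 2→1: 1={back,v=3,log=y}
step 19 deliver 1→2: —
step 20 deliver 2→3: 3={prim,v=3,log=y}
step 21 deliver 3→2: —
step 22 deliver 0→3: —
step 23 recover(0): 0={back,v=1,log=-}

empty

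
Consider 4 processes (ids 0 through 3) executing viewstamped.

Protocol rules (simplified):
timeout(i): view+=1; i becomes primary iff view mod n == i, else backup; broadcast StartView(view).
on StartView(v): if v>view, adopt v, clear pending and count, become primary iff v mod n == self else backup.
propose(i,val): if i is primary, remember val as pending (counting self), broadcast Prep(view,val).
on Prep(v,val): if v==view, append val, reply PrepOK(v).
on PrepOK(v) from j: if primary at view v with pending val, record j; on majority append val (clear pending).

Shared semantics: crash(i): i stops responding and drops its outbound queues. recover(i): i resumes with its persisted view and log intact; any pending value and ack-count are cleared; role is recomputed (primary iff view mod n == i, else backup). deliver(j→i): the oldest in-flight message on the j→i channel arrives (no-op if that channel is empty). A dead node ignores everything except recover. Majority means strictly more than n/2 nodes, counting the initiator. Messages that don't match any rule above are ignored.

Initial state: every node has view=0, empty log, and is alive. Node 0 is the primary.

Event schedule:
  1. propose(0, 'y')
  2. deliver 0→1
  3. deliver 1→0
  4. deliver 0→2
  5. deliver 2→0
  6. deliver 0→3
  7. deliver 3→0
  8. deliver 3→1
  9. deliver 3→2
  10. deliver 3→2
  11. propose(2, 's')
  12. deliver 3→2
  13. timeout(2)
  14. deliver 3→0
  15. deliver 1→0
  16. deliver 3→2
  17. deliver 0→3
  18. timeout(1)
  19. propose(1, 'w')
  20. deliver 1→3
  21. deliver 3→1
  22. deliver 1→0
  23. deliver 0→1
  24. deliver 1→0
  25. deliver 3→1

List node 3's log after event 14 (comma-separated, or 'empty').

y

1. propose(0,'y'):  nop
2. deliver 0→1:  <1:back v0 y>
3. deliver 1→0:  nop
4. deliver 0→2:  <2:back v0 y>
5. deliver 2→0:  <0:prim v0 y>
6. deliver 0→3:  <3:back v0 y>
7. deliver 3→0:  nop
8. deliver 3→1:  nop
9. deliver 3→2:  nop
10. deliver 3→2:  nop
11. propose(2,'s'):  nop
12. deliver 3→2:  nop
13. timeout(2):  <2:back v1 y>
14. deliver 3→0:  nop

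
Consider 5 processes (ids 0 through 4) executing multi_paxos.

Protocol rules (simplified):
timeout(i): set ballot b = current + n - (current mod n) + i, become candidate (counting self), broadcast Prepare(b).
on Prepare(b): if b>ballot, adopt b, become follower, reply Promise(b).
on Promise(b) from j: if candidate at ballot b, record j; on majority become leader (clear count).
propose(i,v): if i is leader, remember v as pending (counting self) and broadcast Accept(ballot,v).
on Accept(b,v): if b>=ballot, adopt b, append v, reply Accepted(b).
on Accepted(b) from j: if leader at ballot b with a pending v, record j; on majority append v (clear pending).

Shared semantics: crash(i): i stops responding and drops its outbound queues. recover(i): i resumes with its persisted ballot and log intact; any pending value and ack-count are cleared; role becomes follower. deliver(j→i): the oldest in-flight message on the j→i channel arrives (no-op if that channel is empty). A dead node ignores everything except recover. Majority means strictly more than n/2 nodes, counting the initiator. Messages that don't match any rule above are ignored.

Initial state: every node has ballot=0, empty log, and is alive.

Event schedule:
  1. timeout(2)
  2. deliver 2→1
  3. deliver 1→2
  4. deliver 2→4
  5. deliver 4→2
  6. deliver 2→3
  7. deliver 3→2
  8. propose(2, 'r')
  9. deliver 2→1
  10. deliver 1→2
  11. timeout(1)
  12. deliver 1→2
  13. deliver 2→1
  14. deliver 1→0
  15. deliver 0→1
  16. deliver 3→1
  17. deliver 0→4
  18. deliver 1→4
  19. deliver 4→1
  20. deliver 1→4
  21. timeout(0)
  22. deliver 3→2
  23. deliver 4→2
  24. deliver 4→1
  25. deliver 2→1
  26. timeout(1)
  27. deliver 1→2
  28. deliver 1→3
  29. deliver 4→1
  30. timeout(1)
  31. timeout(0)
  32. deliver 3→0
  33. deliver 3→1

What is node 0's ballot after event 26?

15

1. timeout(2):  <2:cand b7 ->
2. deliver 2→1:  <1:foll b7 ->
3. deliver 1→2:  nop
4. deliver 2→4:  <4:foll b7 ->
5. deliver 4→2:  <2:lead b7 ->
6. deliver 2→3:  <3:foll b7 ->
7. deliver 3→2:  nop
8. propose(2,'r'):  nop
9. deliver 2→1:  <1:foll b7 r>
10. deliver 1→2:  nop
11. timeout(1):  <1:cand b11 r>
12. deliver 1→2:  <2:foll b11 ->
13. deliver 2→1:  nop
14. deliver 1→0:  <0:foll b11 ->
15. deliver 0→1:  <1:lead b11 r>
16. deliver 3→1:  nop
17. deliver 0→4:  nop
18. deliver 1→4:  <4:foll b11 ->
19. deliver 4→1:  nop
20. deliver 1→4:  nop
21. timeout(0):  <0:cand b15 ->
22. deliver 3→2:  nop
23. deliver 4→2:  nop
24. deliver 4→1:  nop
25. deliver 2→1:  nop
26. timeout(1):  <1:cand b16 r>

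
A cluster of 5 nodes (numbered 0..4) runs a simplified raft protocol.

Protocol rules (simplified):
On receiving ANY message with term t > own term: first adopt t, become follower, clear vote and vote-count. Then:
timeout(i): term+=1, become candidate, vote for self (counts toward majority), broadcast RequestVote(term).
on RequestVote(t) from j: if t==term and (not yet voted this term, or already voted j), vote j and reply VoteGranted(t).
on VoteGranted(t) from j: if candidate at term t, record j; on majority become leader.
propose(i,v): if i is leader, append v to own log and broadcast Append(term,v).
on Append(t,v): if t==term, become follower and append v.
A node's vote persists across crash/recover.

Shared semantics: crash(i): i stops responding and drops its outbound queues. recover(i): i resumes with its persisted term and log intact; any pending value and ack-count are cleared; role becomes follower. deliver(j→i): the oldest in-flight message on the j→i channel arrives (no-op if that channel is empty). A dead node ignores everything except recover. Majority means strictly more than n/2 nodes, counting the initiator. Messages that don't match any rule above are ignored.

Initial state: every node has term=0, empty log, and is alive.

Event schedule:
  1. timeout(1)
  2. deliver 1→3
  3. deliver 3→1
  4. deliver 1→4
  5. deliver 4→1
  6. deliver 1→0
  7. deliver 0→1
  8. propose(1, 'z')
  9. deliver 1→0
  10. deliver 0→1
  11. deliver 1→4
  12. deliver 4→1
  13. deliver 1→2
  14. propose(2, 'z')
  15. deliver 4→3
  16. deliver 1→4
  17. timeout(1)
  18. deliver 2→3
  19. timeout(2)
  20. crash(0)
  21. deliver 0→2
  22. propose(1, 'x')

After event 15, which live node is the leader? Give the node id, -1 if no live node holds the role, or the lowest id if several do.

e1 timeout(1): 1[cand,t=1,-]
e2 deliver 1→3: 3[foll,t=1,-]
e3 deliver 3→1: ·
e4 deliver 1→4: 4[foll,t=1,-]
e5 deliver 4→1: 1[lead,t=1,-]
e6 deliver 1→0: 0[foll,t=1,-]
e7 deliver 0→1: ·
e8 propose(1,'z'): 1[lead,t=1,z]
e9 deliver 1→0: 0[foll,t=1,z]
e10 deliver 0→1: ·
e11 deliver 1→4: 4[foll,t=1,z]
e12 deliver 4→1: ·
e13 deliver 1→2: 2[foll,t=1,-]
e14 propose(2,'z'): ·
e15 deliver 4→3: ·

1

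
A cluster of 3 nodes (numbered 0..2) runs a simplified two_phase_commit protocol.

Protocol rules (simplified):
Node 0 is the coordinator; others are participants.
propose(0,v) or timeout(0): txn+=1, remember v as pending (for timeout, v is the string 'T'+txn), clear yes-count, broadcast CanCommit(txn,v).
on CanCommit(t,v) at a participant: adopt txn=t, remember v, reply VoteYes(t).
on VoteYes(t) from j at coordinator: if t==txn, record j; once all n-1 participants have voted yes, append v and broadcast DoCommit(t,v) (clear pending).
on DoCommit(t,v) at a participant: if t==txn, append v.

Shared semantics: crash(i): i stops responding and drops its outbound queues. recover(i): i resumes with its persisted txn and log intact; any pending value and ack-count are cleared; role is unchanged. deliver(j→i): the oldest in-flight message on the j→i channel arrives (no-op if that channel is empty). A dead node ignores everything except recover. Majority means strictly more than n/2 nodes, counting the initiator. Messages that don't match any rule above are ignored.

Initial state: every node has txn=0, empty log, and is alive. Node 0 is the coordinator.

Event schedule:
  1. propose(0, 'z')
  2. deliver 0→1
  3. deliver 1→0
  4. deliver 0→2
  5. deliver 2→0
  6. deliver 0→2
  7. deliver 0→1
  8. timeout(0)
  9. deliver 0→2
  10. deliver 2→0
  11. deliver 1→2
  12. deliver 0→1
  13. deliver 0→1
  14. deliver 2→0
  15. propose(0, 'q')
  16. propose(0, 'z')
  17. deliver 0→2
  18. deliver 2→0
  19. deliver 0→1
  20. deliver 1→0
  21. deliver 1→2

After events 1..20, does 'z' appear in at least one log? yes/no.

e1 propose(0,'z'): 0[coor,t=1,-]
e2 deliver 0→1: 1[part,t=1,-]
e3 deliver 1→0: ·
e4 deliver 0→2: 2[part,t=1,-]
e5 deliver 2→0: 0[coor,t=1,z]
e6 deliver 0→2: 2[part,t=1,z]
e7 deliver 0→1: 1[part,t=1,z]
e8 timeout(0): 0[coor,t=2,z]
e9 deliver 0→2: 2[part,t=2,z]
e10 deliver 2→0: ·
e11 deliver 1→2: ·
e12 deliver 0→1: 1[part,t=2,z]
e13 deliver 0→1: ·
e14 deliver 2→0: ·
e15 propose(0,'q'): 0[coor,t=3,z]
e16 propose(0,'z'): 0[coor,t=4,z]
e17 deliver 0→2: 2[part,t=3,z]
e18 deliver 2→0: ·
e19 deliver 0→1: 1[part,t=3,z]
e20 deliver 1→0: ·

yes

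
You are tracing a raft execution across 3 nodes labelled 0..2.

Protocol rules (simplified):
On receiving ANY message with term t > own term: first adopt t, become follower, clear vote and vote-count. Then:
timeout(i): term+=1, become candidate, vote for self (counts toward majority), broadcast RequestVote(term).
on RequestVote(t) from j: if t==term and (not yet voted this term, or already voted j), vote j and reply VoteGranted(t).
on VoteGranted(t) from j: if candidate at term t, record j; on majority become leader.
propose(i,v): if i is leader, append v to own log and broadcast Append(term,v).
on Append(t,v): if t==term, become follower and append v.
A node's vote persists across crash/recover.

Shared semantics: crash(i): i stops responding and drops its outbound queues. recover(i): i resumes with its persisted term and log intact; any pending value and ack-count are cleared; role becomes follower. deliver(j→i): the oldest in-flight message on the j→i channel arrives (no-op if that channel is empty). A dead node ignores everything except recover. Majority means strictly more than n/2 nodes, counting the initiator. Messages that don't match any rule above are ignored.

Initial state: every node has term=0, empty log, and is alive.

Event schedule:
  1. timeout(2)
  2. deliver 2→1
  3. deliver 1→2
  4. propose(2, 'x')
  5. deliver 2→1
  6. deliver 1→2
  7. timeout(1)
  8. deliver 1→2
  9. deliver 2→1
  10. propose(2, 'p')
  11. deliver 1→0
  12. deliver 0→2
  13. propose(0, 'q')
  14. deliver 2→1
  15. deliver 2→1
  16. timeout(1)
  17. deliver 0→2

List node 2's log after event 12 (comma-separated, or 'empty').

x

step 1 timeout(2): 2={cand,t=1,log=-}
step 2 deliver 2→1: 1={foll,t=1,log=-}
step 3 deliver 1→2: 2={lead,t=1,log=-}
step 4 propose(2,'x'): 2={lead,t=1,log=x}
step 5 deliver 2→1: 1={foll,t=1,log=x}
step 6 deliver 1→2: —
step 7 timeout(1): 1={cand,t=2,log=x}
step 8 deliver 1→2: 2={foll,t=2,log=x}
step 9 deliver 2→1: 1={lead,t=2,log=x}
step 10 propose(2,'p'): —
step 11 deliver 1→0: 0={foll,t=2,log=-}
step 12 deliver 0→2: —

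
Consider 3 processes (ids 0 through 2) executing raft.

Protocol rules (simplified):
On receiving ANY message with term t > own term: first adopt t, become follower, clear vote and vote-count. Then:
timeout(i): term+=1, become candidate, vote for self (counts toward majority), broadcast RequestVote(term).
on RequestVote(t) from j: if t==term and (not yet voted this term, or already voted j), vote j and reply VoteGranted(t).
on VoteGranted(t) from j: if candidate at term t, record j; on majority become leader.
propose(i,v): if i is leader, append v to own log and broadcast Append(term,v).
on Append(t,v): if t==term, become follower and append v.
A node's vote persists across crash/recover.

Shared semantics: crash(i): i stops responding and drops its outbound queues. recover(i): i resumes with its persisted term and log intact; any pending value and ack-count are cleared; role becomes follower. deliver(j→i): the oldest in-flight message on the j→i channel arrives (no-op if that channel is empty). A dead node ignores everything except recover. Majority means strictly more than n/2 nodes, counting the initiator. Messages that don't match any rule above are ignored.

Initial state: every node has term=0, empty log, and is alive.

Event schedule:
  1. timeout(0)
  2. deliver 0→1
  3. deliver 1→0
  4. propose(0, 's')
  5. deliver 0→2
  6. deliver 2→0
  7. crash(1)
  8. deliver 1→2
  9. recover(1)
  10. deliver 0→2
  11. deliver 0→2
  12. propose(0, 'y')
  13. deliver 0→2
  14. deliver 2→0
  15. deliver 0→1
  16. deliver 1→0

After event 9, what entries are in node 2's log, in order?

1. timeout(0):  <0:cand t1 ->
2. deliver 0→1:  <1:foll t1 ->
3. deliver 1→0:  <0:lead t1 ->
4. propose(0,'s'):  <0:lead t1 s>
5. deliver 0→2:  <2:foll t1 ->
6. deliver 2→0:  nop
7. crash(1):  <1:✗foll t1 ->
8. deliver 1→2:  nop
9. recover(1):  <1:foll t1 ->

empty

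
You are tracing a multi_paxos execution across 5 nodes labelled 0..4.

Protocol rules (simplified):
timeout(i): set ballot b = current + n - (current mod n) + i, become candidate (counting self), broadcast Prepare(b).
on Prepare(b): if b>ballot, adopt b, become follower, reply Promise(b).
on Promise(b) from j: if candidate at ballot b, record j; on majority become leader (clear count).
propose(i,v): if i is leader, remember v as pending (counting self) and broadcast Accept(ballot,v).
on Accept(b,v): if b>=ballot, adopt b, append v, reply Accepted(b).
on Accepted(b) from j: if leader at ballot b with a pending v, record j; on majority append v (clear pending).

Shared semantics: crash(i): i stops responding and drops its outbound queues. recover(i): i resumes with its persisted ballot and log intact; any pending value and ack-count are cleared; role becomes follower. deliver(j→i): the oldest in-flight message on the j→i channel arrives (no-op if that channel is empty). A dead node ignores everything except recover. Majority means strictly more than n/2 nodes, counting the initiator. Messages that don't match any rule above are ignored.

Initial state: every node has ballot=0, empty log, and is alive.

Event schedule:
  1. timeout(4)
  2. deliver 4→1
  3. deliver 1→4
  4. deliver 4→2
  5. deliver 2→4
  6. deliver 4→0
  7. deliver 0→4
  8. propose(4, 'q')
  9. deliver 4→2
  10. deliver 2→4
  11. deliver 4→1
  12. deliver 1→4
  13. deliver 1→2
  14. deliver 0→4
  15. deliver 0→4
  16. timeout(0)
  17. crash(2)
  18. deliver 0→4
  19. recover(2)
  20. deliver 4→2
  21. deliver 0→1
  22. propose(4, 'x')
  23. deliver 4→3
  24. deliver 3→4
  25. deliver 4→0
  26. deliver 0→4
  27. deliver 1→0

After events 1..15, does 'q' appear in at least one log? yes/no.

yes

e1 timeout(4): 4[cand,b=9,-]
e2 deliver 4→1: 1[foll,b=9,-]
e3 deliver 1→4: ·
e4 deliver 4→2: 2[foll,b=9,-]
e5 deliver 2→4: 4[lead,b=9,-]
e6 deliver 4→0: 0[foll,b=9,-]
e7 deliver 0→4: ·
e8 propose(4,'q'): ·
e9 deliver 4→2: 2[foll,b=9,q]
e10 deliver 2→4: ·
e11 deliver 4→1: 1[foll,b=9,q]
e12 deliver 1→4: 4[lead,b=9,q]
e13 deliver 1→2: ·
e14 deliver 0→4: ·
e15 deliver 0→4: ·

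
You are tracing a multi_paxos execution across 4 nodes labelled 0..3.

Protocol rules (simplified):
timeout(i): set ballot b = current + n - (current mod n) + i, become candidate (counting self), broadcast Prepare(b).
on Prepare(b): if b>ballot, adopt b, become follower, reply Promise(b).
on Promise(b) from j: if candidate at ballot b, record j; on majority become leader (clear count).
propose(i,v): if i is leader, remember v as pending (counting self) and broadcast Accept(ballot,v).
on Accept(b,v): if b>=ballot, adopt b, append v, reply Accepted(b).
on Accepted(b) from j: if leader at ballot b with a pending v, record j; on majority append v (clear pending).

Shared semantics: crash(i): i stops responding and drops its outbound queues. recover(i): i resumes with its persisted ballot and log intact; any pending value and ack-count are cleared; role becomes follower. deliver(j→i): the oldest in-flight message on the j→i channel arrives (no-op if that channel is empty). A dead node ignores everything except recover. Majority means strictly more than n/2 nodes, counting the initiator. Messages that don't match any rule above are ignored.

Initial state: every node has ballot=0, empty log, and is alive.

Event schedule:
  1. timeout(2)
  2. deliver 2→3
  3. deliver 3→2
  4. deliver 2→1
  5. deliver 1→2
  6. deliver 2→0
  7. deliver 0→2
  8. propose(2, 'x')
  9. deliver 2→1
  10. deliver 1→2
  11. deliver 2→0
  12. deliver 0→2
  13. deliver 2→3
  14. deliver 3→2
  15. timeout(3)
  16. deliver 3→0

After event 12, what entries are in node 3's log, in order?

after 1 — timeout(2): n2:cand/b6/[-]
after 2 — deliver 2→3: n3:foll/b6/[-]
after 3 — deliver 3→2: ·
after 4 — deliver 2→1: n1:foll/b6/[-]
after 5 — deliver 1→2: n2:lead/b6/[-]
after 6 — deliver 2→0: n0:foll/b6/[-]
after 7 — deliver 0→2: ·
after 8 — propose(2,'x'): ·
after 9 — deliver 2→1: n1:foll/b6/[x]
after 10 — deliver 1→2: ·
after 11 — deliver 2→0: n0:foll/b6/[x]
after 12 — deliver 0→2: n2:lead/b6/[x]

empty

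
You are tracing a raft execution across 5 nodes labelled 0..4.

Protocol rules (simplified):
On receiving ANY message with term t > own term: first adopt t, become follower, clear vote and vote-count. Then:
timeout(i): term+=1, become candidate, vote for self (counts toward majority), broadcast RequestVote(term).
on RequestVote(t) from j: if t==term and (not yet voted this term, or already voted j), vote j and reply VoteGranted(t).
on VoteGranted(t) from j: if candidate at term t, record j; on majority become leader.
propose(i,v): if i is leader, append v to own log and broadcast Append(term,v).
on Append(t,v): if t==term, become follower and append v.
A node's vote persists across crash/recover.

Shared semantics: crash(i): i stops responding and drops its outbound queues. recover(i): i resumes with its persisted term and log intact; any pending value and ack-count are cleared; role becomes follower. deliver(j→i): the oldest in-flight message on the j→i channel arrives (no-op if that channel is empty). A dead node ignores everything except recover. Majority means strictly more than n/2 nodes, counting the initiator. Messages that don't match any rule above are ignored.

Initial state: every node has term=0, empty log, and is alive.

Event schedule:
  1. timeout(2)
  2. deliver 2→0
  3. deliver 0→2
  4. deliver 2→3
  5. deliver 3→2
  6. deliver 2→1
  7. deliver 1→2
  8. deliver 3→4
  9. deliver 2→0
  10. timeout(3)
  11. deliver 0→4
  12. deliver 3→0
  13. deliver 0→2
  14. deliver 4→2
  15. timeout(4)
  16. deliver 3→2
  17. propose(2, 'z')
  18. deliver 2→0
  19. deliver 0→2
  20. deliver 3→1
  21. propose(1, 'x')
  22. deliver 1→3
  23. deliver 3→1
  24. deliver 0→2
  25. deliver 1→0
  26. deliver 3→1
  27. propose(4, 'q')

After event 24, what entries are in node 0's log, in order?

1. timeout(2):  <2:cand t1 ->
2. deliver 2→0:  <0:foll t1 ->
3. deliver 0→2:  nop
4. deliver 2→3:  <3:foll t1 ->
5. deliver 3→2:  <2:lead t1 ->
6. deliver 2→1:  <1:foll t1 ->
7. deliver 1→2:  nop
8. deliver 3→4:  nop
9. deliver 2→0:  nop
10. timeout(3):  <3:cand t2 ->
11. deliver 0→4:  nop
12. deliver 3→0:  <0:foll t2 ->
13. deliver 0→2:  nop
14. deliver 4→2:  nop
15. timeout(4):  <4:cand t1 ->
16. deliver 3→2:  <2:foll t2 ->
17. propose(2,'z'):  nop
18. deliver 2→0:  nop
19. deliver 0→2:  nop
20. deliver 3→1:  <1:foll t2 ->
21. propose(1,'x'):  nop
22. deliver 1→3:  nop
23. deliver 3→1:  nop
24. deliver 0→2:  nop

empty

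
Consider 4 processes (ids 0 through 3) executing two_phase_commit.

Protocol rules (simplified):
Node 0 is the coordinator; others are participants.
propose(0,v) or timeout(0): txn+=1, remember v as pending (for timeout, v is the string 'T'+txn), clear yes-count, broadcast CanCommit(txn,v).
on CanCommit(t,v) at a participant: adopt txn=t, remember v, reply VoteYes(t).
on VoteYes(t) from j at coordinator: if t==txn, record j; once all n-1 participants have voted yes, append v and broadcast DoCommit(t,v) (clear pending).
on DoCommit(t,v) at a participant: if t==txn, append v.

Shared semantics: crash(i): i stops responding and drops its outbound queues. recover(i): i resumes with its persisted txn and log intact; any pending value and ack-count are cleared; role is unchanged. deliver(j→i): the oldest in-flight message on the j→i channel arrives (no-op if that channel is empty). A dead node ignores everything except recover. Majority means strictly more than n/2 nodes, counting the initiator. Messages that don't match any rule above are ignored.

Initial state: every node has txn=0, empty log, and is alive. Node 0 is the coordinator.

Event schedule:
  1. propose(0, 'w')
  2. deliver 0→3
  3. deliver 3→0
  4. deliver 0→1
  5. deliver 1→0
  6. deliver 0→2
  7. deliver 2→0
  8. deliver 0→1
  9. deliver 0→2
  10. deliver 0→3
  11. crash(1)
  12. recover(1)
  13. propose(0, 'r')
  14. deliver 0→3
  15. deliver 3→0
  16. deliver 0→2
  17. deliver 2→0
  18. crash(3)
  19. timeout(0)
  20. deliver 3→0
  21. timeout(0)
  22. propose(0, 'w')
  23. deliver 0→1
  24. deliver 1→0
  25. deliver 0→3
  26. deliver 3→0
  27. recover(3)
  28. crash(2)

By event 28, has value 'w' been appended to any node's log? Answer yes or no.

yes

1. propose(0,'w'):  <0:coor t1 ->
2. deliver 0→3:  <3:part t1 ->
3. deliver 3→0:  nop
4. deliver 0→1:  <1:part t1 ->
5. deliver 1→0:  nop
6. deliver 0→2:  <2:part t1 ->
7. deliver 2→0:  <0:coor t1 w>
8. deliver 0→1:  <1:part t1 w>
9. deliver 0→2:  <2:part t1 w>
10. deliver 0→3:  <3:part t1 w>
11. crash(1):  <1:✗part t1 w>
12. recover(1):  <1:part t1 w>
13. propose(0,'r'):  <0:coor t2 w>
14. deliver 0→3:  <3:part t2 w>
15. deliver 3→0:  nop
16. deliver 0→2:  <2:part t2 w>
17. deliver 2→0:  nop
18. crash(3):  <3:✗part t2 w>
19. timeout(0):  <0:coor t3 w>
20. deliver 3→0:  nop
21. timeout(0):  <0:coor t4 w>
22. propose(0,'w'):  <0:coor t5 w>
23. deliver 0→1:  <1:part t2 w>
24. deliver 1→0:  nop
25. deliver 0→3:  nop
26. deliver 3→0:  nop
27. recover(3):  <3:part t2 w>
28. crash(2):  <2:✗part t2 w>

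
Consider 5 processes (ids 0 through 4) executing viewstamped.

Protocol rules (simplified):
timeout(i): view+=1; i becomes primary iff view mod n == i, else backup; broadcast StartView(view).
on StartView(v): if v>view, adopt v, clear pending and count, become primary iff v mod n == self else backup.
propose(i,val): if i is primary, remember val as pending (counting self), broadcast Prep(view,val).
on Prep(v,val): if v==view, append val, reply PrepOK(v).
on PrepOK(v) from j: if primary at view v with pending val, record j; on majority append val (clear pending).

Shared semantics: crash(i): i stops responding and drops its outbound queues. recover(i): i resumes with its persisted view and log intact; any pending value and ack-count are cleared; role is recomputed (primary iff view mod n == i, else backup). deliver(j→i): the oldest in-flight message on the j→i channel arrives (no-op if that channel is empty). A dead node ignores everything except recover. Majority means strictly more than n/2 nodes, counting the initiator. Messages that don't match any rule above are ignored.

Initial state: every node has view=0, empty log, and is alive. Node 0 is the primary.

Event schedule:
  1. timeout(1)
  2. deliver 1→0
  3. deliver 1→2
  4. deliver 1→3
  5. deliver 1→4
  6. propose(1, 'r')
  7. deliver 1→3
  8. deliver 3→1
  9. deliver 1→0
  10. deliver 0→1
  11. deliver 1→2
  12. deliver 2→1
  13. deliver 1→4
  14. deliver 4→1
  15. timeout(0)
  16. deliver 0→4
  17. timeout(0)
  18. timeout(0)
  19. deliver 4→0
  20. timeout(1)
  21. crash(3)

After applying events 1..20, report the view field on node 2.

1

after 1 — timeout(1): n1:prim/v1/[-]
after 2 — deliver 1→0: n0:back/v1/[-]
after 3 — deliver 1→2: n2:back/v1/[-]
after 4 — deliver 1→3: n3:back/v1/[-]
after 5 — deliver 1→4: n4:back/v1/[-]
after 6 — propose(1,'r'): ·
after 7 — deliver 1→3: n3:back/v1/[r]
after 8 — deliver 3→1: ·
after 9 — deliver 1→0: n0:back/v1/[r]
after 10 — deliver 0→1: n1:prim/v1/[r]
after 11 — deliver 1→2: n2:back/v1/[r]
after 12 — deliver 2→1: ·
after 13 — deliver 1→4: n4:back/v1/[r]
after 14 — deliver 4→1: ·
after 15 — timeout(0): n0:back/v2/[r]
after 16 — deliver 0→4: n4:back/v2/[r]
after 17 — timeout(0): n0:back/v3/[r]
after 18 — timeout(0): n0:back/v4/[r]
after 19 — deliver 4→0: ·
after 20 — timeout(1): n1:back/v2/[r]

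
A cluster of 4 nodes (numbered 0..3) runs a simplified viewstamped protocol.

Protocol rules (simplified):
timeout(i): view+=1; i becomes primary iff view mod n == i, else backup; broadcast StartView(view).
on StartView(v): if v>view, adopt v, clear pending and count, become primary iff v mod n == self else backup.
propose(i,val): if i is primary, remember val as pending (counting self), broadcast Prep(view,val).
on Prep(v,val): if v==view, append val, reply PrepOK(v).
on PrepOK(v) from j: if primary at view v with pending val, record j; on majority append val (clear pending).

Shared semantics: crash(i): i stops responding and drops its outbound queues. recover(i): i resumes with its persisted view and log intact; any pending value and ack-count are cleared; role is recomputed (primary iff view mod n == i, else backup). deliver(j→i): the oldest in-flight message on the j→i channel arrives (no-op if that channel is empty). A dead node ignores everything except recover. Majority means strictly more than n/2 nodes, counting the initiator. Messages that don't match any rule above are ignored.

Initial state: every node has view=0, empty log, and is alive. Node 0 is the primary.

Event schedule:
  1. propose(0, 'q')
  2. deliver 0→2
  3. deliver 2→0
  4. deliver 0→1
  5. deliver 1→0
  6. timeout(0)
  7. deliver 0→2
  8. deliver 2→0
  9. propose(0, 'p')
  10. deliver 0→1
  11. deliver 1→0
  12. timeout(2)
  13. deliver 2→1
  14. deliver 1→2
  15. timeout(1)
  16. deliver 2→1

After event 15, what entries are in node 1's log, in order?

q

1. propose(0,'q'):  nop
2. deliver 0→2:  <2:back v0 q>
3. deliver 2→0:  nop
4. deliver 0→1:  <1:back v0 q>
5. deliver 1→0:  <0:prim v0 q>
6. timeout(0):  <0:back v1 q>
7. deliver 0→2:  <2:back v1 q>
8. deliver 2→0:  nop
9. propose(0,'p'):  nop
10. deliver 0→1:  <1:prim v1 q>
11. deliver 1→0:  nop
12. timeout(2):  <2:prim v2 q>
13. deliver 2→1:  <1:back v2 q>
14. deliver 1→2:  nop
15. timeout(1):  <1:back v3 q>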